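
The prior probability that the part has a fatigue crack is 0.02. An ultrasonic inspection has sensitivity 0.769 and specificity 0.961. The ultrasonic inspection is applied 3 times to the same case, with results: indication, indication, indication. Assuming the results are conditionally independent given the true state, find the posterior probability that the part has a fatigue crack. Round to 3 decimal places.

Let H be the event that the part has a fatigue crack; start with P(H) = 0.02. P('indication'|H) = 0.769, P('indication'|¬H) = 0.039.
Update on result 1 ('indication'): P(H) ← 0.769·0.0200 / (0.769·0.0200 + 0.039·0.9800) = 0.015380/0.053600 = 0.2869.
Update on result 2 ('indication'): P(H) ← 0.769·0.2869 / (0.769·0.2869 + 0.039·0.7131) = 0.22066/0.24847 = 0.8881.
Update on result 3 ('indication'): P(H) ← 0.769·0.8881 / (0.769·0.8881 + 0.039·0.1119) = 0.68293/0.68730 = 0.9936.

Posterior P(H) ≈ 0.994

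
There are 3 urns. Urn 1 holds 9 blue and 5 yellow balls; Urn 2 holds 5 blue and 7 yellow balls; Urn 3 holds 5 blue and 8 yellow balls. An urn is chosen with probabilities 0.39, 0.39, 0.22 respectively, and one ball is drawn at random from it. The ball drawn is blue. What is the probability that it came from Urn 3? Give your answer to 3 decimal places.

Tabulate prior·likelihood by source: [1] prior 0.39, lik 0.6429, product 0.2507; [2] prior 0.39, lik 0.4167, product 0.1625; [3] prior 0.22, lik 0.3846, product 0.08462.
Normalizing constant = 0.49783; the posterior for Urn 3 is its product over the sum, 0.08462/0.49783 = 0.170.

Posterior probability ≈ 0.170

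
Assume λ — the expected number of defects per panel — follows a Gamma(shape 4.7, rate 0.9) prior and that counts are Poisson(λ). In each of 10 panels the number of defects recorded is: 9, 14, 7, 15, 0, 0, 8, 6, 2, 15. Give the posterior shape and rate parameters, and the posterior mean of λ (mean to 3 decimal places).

Total count ∑xᵢ = 76 over n = 10 panels.
Gamma is conjugate to the Poisson likelihood: posterior is Gamma(shape = 4.7+76 = 80.7, rate = 0.9+10 = 10.9).
E[λ | data] = 80.7/10.9 = 7.404.

Posterior: Gamma(shape=80.7, rate=10.9); mean ≈ 7.404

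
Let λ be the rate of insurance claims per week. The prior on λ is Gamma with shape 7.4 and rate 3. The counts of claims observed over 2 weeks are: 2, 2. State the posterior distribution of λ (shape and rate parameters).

Posterior: Gamma(shape=11.4, rate=5)

Total count ∑xᵢ = 4 over n = 2 weeks.
Gamma is conjugate to the Poisson likelihood: posterior is Gamma(shape = 7.4+4 = 11.4, rate = 3+2 = 5).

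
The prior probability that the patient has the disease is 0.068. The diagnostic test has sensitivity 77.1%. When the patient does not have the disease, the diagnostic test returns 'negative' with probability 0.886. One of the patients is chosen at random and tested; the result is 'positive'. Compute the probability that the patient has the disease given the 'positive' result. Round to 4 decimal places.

Let H be the event that the patient has the disease. P(H) = 0.068, so P(¬H) = 0.932. With E the 'positive' result, P(E|H) = 0.771 and P(E|¬H) = 0.114.
P(E) = 0.771·0.068 + 0.114·0.932 = 0.052428 + 0.10625 = 0.15868.
By Bayes' theorem, P(H|E) = 0.052428 / 0.15868 = 0.3304.

P(H | E) ≈ 0.3304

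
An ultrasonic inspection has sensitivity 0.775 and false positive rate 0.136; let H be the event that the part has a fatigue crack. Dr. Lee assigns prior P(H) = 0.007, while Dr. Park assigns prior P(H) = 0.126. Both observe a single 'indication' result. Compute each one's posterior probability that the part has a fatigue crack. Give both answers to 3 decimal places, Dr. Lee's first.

Dr. Lee: 0.039; Dr. Park: 0.451

The likelihood ratio for an 'indication' result is 0.775/0.136 = 5.6985.
Dr. Lee: prior odds 0.007/0.993 = 0.0070493; posterior odds 0.040171; posterior probability 0.039.
Dr. Park: prior odds 0.126/0.874 = 0.14416; posterior odds 0.82153; posterior probability 0.451.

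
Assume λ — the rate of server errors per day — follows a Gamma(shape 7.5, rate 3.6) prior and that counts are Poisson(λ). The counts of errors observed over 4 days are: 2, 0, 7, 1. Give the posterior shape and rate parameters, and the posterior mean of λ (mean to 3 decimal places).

Posterior: Gamma(shape=17.5, rate=7.6); mean ≈ 2.303

Total count ∑xᵢ = 10 over n = 4 days.
Gamma is conjugate to the Poisson likelihood: posterior is Gamma(shape = 7.5+10 = 17.5, rate = 3.6+4 = 7.6).
E[λ | data] = 17.5/7.6 = 2.303.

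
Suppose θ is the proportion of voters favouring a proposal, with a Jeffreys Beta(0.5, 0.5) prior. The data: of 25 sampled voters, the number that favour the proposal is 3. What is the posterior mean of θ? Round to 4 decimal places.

Posterior mean ≈ 0.1346

The binomial likelihood is conjugate to the Beta prior: with 3 successes and 22 failures, the posterior is Beta(0.5+3, 0.5+22) = Beta(3.5, 22.5).
Posterior mean = α/(α+β) = 3.5/26 = 0.1346.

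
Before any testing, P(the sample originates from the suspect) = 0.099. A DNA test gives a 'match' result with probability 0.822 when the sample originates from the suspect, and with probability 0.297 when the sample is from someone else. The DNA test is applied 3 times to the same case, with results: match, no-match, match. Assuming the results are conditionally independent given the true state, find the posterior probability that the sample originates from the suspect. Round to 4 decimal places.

Let H be the event that the sample originates from the suspect; start with P(H) = 0.099. P('match'|H) = 0.822, P('match'|¬H) = 0.297.
Update on result 1 ('match'): P(H) ← 0.822·0.0990 / (0.822·0.0990 + 0.297·0.9010) = 0.081378/0.34897 = 0.2332.
Update on result 2 ('no-match'): P(H) ← 0.178·0.2332 / (0.178·0.2332 + 0.703·0.7668) = 0.041508/0.58057 = 0.0715.
Update on result 3 ('match'): P(H) ← 0.822·0.0715 / (0.822·0.0715 + 0.297·0.9285) = 0.058769/0.33453 = 0.1757.

Posterior P(H) ≈ 0.1757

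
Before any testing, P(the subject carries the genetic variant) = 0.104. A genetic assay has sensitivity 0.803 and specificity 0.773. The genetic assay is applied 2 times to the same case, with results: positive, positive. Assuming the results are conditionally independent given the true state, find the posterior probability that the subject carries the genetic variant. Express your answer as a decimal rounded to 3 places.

With H the event that the subject carries the genetic variant, the joint likelihood of the observed sequence is P(data|H) = 0.803·0.803 = 0.64481 and P(data|¬H) = 0.227·0.227 = 0.051529.
Bayes: P(H|data) = 0.104·0.64481 / (0.104·0.64481 + 0.896·0.051529) = 0.067060/0.11323 = 0.5922.

Posterior P(H) ≈ 0.592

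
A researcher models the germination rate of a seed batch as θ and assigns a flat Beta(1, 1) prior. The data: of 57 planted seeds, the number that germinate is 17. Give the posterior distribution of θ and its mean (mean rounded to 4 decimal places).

Observing 17 successes and 40 failures updates Beta(1, 1) by adding the success and failure counts to the two shape parameters: α = 1+17 = 18, β = 1+40 = 41.
Posterior mean = α/(α+β) = 18/59 = 0.3051.

Posterior: Beta(18, 41); mean ≈ 0.3051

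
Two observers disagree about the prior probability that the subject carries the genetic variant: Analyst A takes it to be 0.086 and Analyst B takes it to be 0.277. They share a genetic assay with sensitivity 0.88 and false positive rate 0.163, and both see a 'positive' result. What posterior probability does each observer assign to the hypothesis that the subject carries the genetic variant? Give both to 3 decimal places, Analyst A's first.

Analyst A: 0.337; Analyst B: 0.674

The likelihood ratio for a 'positive' result is 0.88/0.163 = 5.3988.
Analyst A: prior odds 0.086/0.914 = 0.094092; posterior odds 0.50798; posterior probability 0.337.
Analyst B: prior odds 0.277/0.723 = 0.38313; posterior odds 2.0684; posterior probability 0.674.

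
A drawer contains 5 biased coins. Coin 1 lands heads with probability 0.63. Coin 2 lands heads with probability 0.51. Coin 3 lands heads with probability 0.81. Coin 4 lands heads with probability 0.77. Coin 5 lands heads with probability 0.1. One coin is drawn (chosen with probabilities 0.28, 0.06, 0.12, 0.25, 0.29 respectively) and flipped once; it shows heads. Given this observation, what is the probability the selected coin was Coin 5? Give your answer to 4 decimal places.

Posterior probability ≈ 0.0552

P(heads|C1) = 0.63; P(heads|C2) = 0.51; P(heads|C3) = 0.81; P(heads|C4) = 0.77; P(heads|C5) = 0.1.
Prior × likelihood for each source: 0.28·0.63=0.1764, 0.06·0.51=0.03060, 0.12·0.81=0.09720, 0.25·0.77=0.1925, 0.29·0.1=0.02900. Summing gives P(heads) = 0.52570.
P(Coin 5 | heads) = 0.02900 / 0.52570 = 0.0552.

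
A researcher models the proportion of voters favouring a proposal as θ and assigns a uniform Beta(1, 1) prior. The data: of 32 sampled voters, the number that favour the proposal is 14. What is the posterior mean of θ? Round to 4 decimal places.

The binomial likelihood is conjugate to the Beta prior: with 14 successes and 18 failures, the posterior is Beta(1+14, 1+18) = Beta(15, 19).
E[θ | data] = 15/(15+19) = 0.4412.

Posterior mean ≈ 0.4412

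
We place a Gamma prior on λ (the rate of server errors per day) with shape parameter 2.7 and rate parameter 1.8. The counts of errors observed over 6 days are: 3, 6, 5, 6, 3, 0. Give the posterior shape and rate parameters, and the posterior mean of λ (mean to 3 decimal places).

Posterior: Gamma(shape=25.7, rate=7.8); mean ≈ 3.295

The Poisson likelihood adds the total count to the shape and the number of exposure periods to the rate. Here ∑xᵢ = 23 and n = 6, so shape 2.7→25.7 and rate 1.8→7.8.
Posterior mean = shape/rate = 25.7/7.8 = 3.295.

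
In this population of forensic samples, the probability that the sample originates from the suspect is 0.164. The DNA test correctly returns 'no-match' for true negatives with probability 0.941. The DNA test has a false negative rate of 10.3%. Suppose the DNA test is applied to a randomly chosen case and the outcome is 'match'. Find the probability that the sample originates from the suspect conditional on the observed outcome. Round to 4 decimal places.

P(H | E) ≈ 0.7489

Write H for 'the sample originates from the suspect'. Prior odds H:¬H = 0.164/0.836 = 0.19617. For the 'match' outcome, the likelihood ratio is 0.897/0.059 = 15.203.
Posterior odds = 0.19617 × 15.203 = 2.9825, so P(H|E) = 2.9825/(1+2.9825) = 0.7489.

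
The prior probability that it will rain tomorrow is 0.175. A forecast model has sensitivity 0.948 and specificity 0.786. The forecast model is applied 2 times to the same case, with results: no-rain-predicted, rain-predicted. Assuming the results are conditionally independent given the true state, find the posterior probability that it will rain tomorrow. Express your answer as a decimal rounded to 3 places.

Let H be the event that it will rain tomorrow; start with P(H) = 0.175. P('rain-predicted'|H) = 0.948, P('rain-predicted'|¬H) = 0.214.
Update on result 1 ('no-rain-predicted'): P(H) ← 0.052·0.1750 / (0.052·0.1750 + 0.786·0.8250) = 0.0091000/0.65755 = 0.0138.
Update on result 2 ('rain-predicted'): P(H) ← 0.948·0.0138 / (0.948·0.0138 + 0.214·0.9862) = 0.013120/0.22416 = 0.0585.

Posterior P(H) ≈ 0.059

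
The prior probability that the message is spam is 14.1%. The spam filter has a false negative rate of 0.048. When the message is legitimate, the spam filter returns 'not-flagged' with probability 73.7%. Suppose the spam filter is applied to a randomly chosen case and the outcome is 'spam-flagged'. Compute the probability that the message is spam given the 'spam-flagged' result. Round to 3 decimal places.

P(H | E) ≈ 0.373

Let H be the event that the message is spam. P(H) = 0.141, so P(¬H) = 0.859. With E the 'spam-flagged' result, P(E|H) = 0.952 and P(E|¬H) = 0.263.
P(E) = 0.952·0.141 + 0.263·0.859 = 0.13423 + 0.22592 = 0.36015.
By Bayes' theorem, P(H|E) = 0.13423 / 0.36015 = 0.373.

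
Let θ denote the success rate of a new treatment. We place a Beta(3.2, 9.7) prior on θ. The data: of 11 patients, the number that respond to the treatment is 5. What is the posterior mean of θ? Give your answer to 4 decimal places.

Observing 5 successes and 6 failures updates Beta(3.2, 9.7) by adding the success and failure counts to the two shape parameters: α = 3.2+5 = 8.2, β = 9.7+6 = 15.7.
Posterior mean = α/(α+β) = 8.2/23.9 = 0.3431.

Posterior mean ≈ 0.3431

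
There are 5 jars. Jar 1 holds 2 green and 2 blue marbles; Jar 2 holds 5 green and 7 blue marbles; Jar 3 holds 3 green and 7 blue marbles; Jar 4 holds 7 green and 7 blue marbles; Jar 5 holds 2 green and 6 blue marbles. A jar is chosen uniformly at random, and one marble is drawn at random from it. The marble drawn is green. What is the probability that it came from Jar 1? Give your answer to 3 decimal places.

Posterior probability ≈ 0.254

Tabulate prior·likelihood by source: [1] prior 0.2, lik 0.5, product 0.1000; [2] prior 0.2, lik 0.4167, product 0.08333; [3] prior 0.2, lik 0.3, product 0.06000; [4] prior 0.2, lik 0.5, product 0.1000; [5] prior 0.2, lik 0.25, product 0.05000.
Normalizing constant = 0.39333; the posterior for Jar 1 is its product over the sum, 0.1000/0.39333 = 0.254.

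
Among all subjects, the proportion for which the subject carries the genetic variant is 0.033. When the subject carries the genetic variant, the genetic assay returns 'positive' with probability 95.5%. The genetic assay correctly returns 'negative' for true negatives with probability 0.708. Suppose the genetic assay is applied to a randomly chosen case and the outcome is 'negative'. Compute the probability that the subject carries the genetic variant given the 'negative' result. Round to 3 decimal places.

Let H be the event that the subject carries the genetic variant. P(H) = 0.033, so P(¬H) = 0.967. With E the 'negative' result, P(E|H) = 0.045 and P(E|¬H) = 0.708.
P(E) = 0.045·0.033 + 0.708·0.967 = 0.0014850 + 0.68464 = 0.68612.
By Bayes' theorem, P(H|E) = 0.0014850 / 0.68612 = 0.002.

P(H | E) ≈ 0.002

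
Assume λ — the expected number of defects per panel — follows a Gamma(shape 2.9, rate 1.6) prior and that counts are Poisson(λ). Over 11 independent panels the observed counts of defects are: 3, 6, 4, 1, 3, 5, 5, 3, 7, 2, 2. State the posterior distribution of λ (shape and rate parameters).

Total count ∑xᵢ = 41 over n = 11 panels.
Gamma is conjugate to the Poisson likelihood: posterior is Gamma(shape = 2.9+41 = 43.9, rate = 1.6+11 = 12.6).

Posterior: Gamma(shape=43.9, rate=12.6)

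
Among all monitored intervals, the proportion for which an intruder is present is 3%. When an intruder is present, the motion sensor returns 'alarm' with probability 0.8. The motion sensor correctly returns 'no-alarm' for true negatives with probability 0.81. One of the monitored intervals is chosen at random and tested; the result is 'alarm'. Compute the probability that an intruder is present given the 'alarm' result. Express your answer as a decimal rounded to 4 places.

Write H for 'an intruder is present'. Prior odds H:¬H = 0.03/0.97 = 0.030928. For the 'alarm' outcome, the likelihood ratio is 0.8/0.19 = 4.2105.
Posterior odds = 0.030928 × 4.2105 = 0.13022, so P(H|E) = 0.13022/(1+0.13022) = 0.1152.

P(H | E) ≈ 0.1152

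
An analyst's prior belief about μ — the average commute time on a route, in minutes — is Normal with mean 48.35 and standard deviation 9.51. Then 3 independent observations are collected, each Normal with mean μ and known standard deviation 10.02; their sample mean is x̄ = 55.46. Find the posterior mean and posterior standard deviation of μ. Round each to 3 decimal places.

With known σ, the Normal prior is conjugate. Weight on the data is w = (n/σ²)/(n/σ² + 1/τ₀²) = 0.0298804/(0.0298804+0.0110570) = 0.72990.
Posterior mean = w·x̄ + (1−w)·μ₀ = 0.72990·55.46 + 0.27010·48.35 = 53.540. Posterior variance = 1/(0.0298804+0.0110570) = 24.4275, so SD = 4.942.

Posterior mean ≈ 53.540; posterior SD ≈ 4.942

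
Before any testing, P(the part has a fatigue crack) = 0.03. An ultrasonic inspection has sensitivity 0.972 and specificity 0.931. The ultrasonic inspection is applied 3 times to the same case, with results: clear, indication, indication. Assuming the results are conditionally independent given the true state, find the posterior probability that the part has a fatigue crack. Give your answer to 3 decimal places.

Let H be the event that the part has a fatigue crack; start with P(H) = 0.03. P('indication'|H) = 0.972, P('indication'|¬H) = 0.069.
Update on result 1 ('clear'): P(H) ← 0.028·0.0300 / (0.028·0.0300 + 0.931·0.9700) = 0.00084000/0.90391 = 0.0009.
Update on result 2 ('indication'): P(H) ← 0.972·0.0009 / (0.972·0.0009 + 0.069·0.9991) = 0.00090328/0.069839 = 0.0129.
Update on result 3 ('indication'): P(H) ← 0.972·0.0129 / (0.972·0.0129 + 0.069·0.9871) = 0.012572/0.080679 = 0.1558.

Posterior P(H) ≈ 0.156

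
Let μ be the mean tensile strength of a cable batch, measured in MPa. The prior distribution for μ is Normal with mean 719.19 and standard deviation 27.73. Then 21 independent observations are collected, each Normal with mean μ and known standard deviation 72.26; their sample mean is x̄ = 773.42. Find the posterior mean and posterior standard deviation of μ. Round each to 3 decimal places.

Posterior mean ≈ 760.169; posterior SD ≈ 13.707

Prior precision 1/τ₀² = 1/27.73² = 0.00130047; data precision n/σ² = 21/72.26² = 0.00402183.
Posterior precision = 0.00130047 + 0.00402183 = 0.00532230, giving posterior SD = 1/√0.00532230 = 13.707.
Posterior mean = (0.00130047·719.19 + 0.00402183·773.42) / 0.00532230 = 760.169.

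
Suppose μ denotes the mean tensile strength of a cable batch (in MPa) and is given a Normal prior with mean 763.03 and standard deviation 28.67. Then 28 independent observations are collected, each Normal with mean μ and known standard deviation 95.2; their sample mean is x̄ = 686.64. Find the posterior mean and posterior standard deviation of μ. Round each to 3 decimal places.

Posterior mean ≈ 708.222; posterior SD ≈ 15.239

With known σ, the Normal prior is conjugate. Weight on the data is w = (n/σ²)/(n/σ² + 1/τ₀²) = 0.00308947/(0.00308947+0.00121659) = 0.71747.
Posterior mean = w·x̄ + (1−w)·μ₀ = 0.71747·686.64 + 0.28253·763.03 = 708.222. Posterior variance = 1/(0.00308947+0.00121659) = 232.231, so SD = 15.239.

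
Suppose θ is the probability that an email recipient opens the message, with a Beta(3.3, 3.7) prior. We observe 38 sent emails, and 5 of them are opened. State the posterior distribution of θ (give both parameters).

Posterior: Beta(8.3, 36.7)

The binomial likelihood is conjugate to the Beta prior: with 5 successes and 33 failures, the posterior is Beta(3.3+5, 3.7+33) = Beta(8.3, 36.7).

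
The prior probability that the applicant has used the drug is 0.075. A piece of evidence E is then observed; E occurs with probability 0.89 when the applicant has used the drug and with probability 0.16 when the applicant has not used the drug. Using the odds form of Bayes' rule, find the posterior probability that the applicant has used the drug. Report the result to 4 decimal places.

Prior odds = 0.075/(1−0.075) = 0.081081. In log-odds, ln(0.081081) = -2.5123.
Add log likelihood ratio: ln(5.5625) = 1.7160.
Posterior log-odds = -0.79626, so posterior odds = exp(-0.79626) = 0.45101. Converting, P(H|E) = 0.45101/1.4510 = 0.3108.

Posterior probability ≈ 0.3108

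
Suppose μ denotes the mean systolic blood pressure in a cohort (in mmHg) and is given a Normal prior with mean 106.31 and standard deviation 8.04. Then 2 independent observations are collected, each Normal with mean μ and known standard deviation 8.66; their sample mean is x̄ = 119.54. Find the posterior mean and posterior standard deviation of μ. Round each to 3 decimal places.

Posterior mean ≈ 114.683; posterior SD ≈ 4.871

Prior precision 1/τ₀² = 1/8.04² = 0.0154699; data precision n/σ² = 2/8.66² = 0.0266682.
Posterior precision = 0.0154699 + 0.0266682 = 0.0421381, giving posterior SD = 1/√0.0421381 = 4.871.
Posterior mean = (0.0154699·106.31 + 0.0266682·119.54) / 0.0421381 = 114.683.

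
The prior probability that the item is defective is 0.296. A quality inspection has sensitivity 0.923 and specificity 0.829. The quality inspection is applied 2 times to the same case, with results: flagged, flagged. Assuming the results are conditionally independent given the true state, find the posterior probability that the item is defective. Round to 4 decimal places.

Let H be the event that the item is defective; start with P(H) = 0.296. P('flagged'|H) = 0.923, P('flagged'|¬H) = 0.171.
Update on result 1 ('flagged'): P(H) ← 0.923·0.2960 / (0.923·0.2960 + 0.171·0.7040) = 0.27321/0.39359 = 0.6941.
Update on result 2 ('flagged'): P(H) ← 0.923·0.6941 / (0.923·0.6941 + 0.171·0.3059) = 0.64069/0.69299 = 0.9245.

Posterior P(H) ≈ 0.9245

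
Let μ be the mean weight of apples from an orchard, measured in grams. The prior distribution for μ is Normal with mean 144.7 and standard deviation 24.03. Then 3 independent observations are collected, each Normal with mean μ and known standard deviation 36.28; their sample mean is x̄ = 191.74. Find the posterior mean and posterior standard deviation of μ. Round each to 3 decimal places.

Posterior mean ≈ 171.430; posterior SD ≈ 15.790

Prior precision 1/τ₀² = 1/24.03² = 0.00173178; data precision n/σ² = 3/36.28² = 0.00227922.
Posterior precision = 0.00173178 + 0.00227922 = 0.00401100, giving posterior SD = 1/√0.00401100 = 15.790.
Posterior mean = (0.00173178·144.7 + 0.00227922·191.74) / 0.00401100 = 171.430.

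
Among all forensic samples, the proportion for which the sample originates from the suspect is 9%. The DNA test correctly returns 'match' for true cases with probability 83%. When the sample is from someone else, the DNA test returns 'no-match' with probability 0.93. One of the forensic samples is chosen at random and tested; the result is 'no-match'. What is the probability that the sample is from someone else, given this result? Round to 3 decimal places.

P(¬H | E) ≈ 0.982

Let H be the event that the sample originates from the suspect. P(H) = 0.09, so P(¬H) = 0.91. With E the 'no-match' result, P(E|H) = 0.17 and P(E|¬H) = 0.93.
P(E) = 0.17·0.09 + 0.93·0.91 = 0.015300 + 0.84630 = 0.86160.
By Bayes' theorem, P(H|E) = 0.015300 / 0.86160 = 0.018. Hence P(¬H|E) = 1 − 0.018 = 0.982.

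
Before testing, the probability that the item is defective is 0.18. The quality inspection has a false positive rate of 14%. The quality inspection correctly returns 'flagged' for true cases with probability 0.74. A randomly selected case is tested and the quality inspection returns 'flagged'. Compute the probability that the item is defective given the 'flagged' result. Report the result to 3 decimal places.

P(H | E) ≈ 0.537

Write H for 'the item is defective'. Prior odds H:¬H = 0.18/0.82 = 0.21951. For the 'flagged' outcome, the likelihood ratio is 0.74/0.14 = 5.2857.
Posterior odds = 0.21951 × 5.2857 = 1.1603, so P(H|E) = 1.1603/(1+1.1603) = 0.537.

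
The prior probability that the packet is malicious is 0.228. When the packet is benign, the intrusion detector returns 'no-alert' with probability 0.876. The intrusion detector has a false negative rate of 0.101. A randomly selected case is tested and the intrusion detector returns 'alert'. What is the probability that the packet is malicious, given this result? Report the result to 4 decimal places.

P(H | E) ≈ 0.6816

Write H for 'the packet is malicious'. Prior odds H:¬H = 0.228/0.772 = 0.29534. For the 'alert' outcome, the likelihood ratio is 0.899/0.124 = 7.2500.
Posterior odds = 0.29534 × 7.2500 = 2.1412, so P(H|E) = 2.1412/(1+2.1412) = 0.6816.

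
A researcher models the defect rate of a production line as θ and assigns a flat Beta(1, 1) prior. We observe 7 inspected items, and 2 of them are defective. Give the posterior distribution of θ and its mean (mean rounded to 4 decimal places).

Posterior: Beta(3, 6); mean ≈ 0.3333

Observing 2 successes and 5 failures updates Beta(1, 1) by adding the success and failure counts to the two shape parameters: α = 1+2 = 3, β = 1+5 = 6.
Posterior mean = α/(α+β) = 3/9 = 0.3333.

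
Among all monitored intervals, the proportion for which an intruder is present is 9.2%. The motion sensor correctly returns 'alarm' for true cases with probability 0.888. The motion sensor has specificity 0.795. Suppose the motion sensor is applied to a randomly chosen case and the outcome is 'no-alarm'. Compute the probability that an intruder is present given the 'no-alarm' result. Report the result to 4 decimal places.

Let H be the event that an intruder is present. P(H) = 0.092, so P(¬H) = 0.908. With E the 'no-alarm' result, P(E|H) = 0.112 and P(E|¬H) = 0.795.
P(E) = 0.112·0.092 + 0.795·0.908 = 0.010304 + 0.72186 = 0.73216.
By Bayes' theorem, P(H|E) = 0.010304 / 0.73216 = 0.0141.

P(H | E) ≈ 0.0141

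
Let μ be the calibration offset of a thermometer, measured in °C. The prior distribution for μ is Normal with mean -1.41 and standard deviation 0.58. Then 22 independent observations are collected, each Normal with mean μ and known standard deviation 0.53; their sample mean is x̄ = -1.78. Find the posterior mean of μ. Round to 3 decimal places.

Prior precision 1/τ₀² = 1/0.58² = 2.97265; data precision n/σ² = 22/0.53² = 78.3197.
Posterior precision = 2.97265 + 78.3197 = 81.2923.
Posterior mean = (2.97265·-1.41 + 78.3197·-1.78) / 81.2923 = -1.766.

Posterior mean ≈ -1.766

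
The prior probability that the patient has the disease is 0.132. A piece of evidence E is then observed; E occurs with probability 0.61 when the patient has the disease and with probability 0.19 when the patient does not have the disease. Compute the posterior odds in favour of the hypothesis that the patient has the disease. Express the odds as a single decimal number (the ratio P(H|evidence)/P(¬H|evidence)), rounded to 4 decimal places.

Prior odds = 0.132/(1−0.132) = 0.15207. In log-odds, ln(0.15207) = -1.8834.
Add log likelihood ratio: ln(3.2105) = 1.1664.
Posterior log-odds = -0.71695, so posterior odds = exp(-0.71695) = 0.48824.

Posterior odds ≈ 0.4882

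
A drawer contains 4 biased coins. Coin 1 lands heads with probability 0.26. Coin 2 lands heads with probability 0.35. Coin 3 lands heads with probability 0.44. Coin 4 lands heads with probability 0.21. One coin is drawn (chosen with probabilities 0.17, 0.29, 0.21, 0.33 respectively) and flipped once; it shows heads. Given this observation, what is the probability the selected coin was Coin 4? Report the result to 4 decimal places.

P(heads|C1) = 0.26; P(heads|C2) = 0.35; P(heads|C3) = 0.44; P(heads|C4) = 0.21.
Prior × likelihood for each source: 0.17·0.26=0.04420, 0.29·0.35=0.1015, 0.21·0.44=0.09240, 0.33·0.21=0.06930. Summing gives P(heads) = 0.30740.
P(Coin 4 | heads) = 0.06930 / 0.30740 = 0.2254.

Posterior probability ≈ 0.2254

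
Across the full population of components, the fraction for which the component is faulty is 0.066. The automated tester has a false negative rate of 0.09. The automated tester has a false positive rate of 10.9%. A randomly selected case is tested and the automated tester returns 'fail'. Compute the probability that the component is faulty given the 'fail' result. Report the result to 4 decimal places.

Let H be the event that the component is faulty. P(H) = 0.066, so P(¬H) = 0.934. With E the 'fail' result, P(E|H) = 0.91 and P(E|¬H) = 0.109.
P(E) = 0.91·0.066 + 0.109·0.934 = 0.060060 + 0.10181 = 0.16187.
By Bayes' theorem, P(H|E) = 0.060060 / 0.16187 = 0.3710.

P(H | E) ≈ 0.3710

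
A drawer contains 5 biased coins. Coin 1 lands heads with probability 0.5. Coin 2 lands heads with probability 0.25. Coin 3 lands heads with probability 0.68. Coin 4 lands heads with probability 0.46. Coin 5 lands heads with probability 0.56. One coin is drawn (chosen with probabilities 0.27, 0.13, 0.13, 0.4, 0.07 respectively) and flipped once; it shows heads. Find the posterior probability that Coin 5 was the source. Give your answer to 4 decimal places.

Posterior probability ≈ 0.0818

Tabulate prior·likelihood by source: [1] prior 0.27, lik 0.5, product 0.1350; [2] prior 0.13, lik 0.25, product 0.03250; [3] prior 0.13, lik 0.68, product 0.08840; [4] prior 0.4, lik 0.46, product 0.1840; [5] prior 0.07, lik 0.56, product 0.03920.
Normalizing constant = 0.47910; the posterior for Coin 5 is its product over the sum, 0.03920/0.47910 = 0.0818.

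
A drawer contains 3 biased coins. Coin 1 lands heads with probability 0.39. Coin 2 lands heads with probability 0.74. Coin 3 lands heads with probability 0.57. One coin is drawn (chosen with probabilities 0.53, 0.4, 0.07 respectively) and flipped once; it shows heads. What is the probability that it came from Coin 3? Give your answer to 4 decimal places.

P(heads|C1) = 0.39; P(heads|C2) = 0.74; P(heads|C3) = 0.57.
Prior × likelihood for each source: 0.53·0.39=0.2067, 0.4·0.74=0.2960, 0.07·0.57=0.03990. Summing gives P(heads) = 0.54260.
P(Coin 3 | heads) = 0.03990 / 0.54260 = 0.0735.

Posterior probability ≈ 0.0735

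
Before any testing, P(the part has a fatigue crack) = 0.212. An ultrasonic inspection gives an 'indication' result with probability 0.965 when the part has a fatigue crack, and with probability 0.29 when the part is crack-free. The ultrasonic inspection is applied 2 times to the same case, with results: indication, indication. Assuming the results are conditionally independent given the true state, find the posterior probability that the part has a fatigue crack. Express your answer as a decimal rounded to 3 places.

Posterior P(H) ≈ 0.749

With H the event that the part has a fatigue crack, the joint likelihood of the observed sequence is P(data|H) = 0.965·0.965 = 0.93122 and P(data|¬H) = 0.29·0.29 = 0.084100.
Bayes: P(H|data) = 0.212·0.93122 / (0.212·0.93122 + 0.788·0.084100) = 0.19742/0.26369 = 0.7487.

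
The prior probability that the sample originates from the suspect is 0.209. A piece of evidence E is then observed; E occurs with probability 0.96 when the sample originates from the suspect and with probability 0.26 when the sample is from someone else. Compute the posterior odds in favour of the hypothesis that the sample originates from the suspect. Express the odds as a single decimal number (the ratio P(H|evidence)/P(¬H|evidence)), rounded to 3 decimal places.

Posterior odds ≈ 0.976

Prior odds = 0.209/(1−0.209) = 0.26422.
Likelihood ratio for E = 0.96/0.26 = 3.6923.
Posterior odds = prior odds × LR = 0.97559.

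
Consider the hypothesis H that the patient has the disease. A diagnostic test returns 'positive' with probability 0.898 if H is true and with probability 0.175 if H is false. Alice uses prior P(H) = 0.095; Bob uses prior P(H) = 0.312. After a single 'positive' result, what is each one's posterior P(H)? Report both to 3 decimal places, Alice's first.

The likelihood ratio for a 'positive' result is 0.898/0.175 = 5.1314.
Alice: prior odds 0.095/0.905 = 0.10497; posterior odds 0.53866; posterior probability 0.350.
Bob: prior odds 0.312/0.688 = 0.45349; posterior odds 2.3270; posterior probability 0.699.

Alice: 0.350; Bob: 0.699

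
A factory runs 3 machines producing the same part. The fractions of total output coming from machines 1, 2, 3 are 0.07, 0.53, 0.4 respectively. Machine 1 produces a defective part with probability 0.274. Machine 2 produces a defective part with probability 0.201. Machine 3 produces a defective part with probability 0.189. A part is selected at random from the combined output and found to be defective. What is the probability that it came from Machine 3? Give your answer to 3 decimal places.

Posterior probability ≈ 0.376

Tabulate prior·likelihood by source: [1] prior 0.07, lik 0.274, product 0.01918; [2] prior 0.53, lik 0.201, product 0.1065; [3] prior 0.4, lik 0.189, product 0.07560.
Normalizing constant = 0.20131; the posterior for Machine 3 is its product over the sum, 0.07560/0.20131 = 0.376.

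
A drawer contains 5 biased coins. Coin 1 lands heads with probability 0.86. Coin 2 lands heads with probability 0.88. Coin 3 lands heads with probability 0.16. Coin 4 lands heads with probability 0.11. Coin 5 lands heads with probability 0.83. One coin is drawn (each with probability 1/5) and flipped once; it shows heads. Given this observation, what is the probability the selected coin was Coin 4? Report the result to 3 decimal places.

Tabulate prior·likelihood by source: [1] prior 0.2, lik 0.86, product 0.1720; [2] prior 0.2, lik 0.88, product 0.1760; [3] prior 0.2, lik 0.16, product 0.03200; [4] prior 0.2, lik 0.11, product 0.02200; [5] prior 0.2, lik 0.83, product 0.1660.
Normalizing constant = 0.56800; the posterior for Coin 4 is its product over the sum, 0.02200/0.56800 = 0.039.

Posterior probability ≈ 0.039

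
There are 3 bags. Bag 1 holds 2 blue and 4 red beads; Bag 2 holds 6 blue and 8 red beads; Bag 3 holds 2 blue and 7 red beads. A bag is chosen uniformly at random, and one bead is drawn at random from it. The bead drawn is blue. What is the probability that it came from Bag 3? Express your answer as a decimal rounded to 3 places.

Posterior probability ≈ 0.226

Tabulate prior·likelihood by source: [1] prior 0.333333, lik 0.3333, product 0.1111; [2] prior 0.333333, lik 0.4286, product 0.1429; [3] prior 0.333333, lik 0.2222, product 0.07407.
Normalizing constant = 0.32804; the posterior for Bag 3 is its product over the sum, 0.07407/0.32804 = 0.226.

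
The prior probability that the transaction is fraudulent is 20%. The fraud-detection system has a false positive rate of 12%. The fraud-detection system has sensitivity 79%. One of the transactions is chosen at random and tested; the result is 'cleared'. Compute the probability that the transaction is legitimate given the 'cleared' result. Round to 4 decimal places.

Write H for 'the transaction is fraudulent'. Prior odds H:¬H = 0.2/0.8 = 0.25000. For the 'cleared' outcome, the likelihood ratio is 0.21/0.88 = 0.23864.
Posterior odds = 0.25000 × 0.23864 = 0.059659, so P(H|E) = 0.059659/(1+0.059659) = 0.0563. Then P(¬H|E) = 1 − 0.0563 = 0.9437.

P(¬H | E) ≈ 0.9437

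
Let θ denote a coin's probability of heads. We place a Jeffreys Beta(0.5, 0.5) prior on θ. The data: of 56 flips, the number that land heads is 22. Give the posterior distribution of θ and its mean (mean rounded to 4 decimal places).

Posterior: Beta(22.5, 34.5); mean ≈ 0.3947

The binomial likelihood is conjugate to the Beta prior: with 22 successes and 34 failures, the posterior is Beta(0.5+22, 0.5+34) = Beta(22.5, 34.5).
E[θ | data] = 22.5/(22.5+34.5) = 0.3947.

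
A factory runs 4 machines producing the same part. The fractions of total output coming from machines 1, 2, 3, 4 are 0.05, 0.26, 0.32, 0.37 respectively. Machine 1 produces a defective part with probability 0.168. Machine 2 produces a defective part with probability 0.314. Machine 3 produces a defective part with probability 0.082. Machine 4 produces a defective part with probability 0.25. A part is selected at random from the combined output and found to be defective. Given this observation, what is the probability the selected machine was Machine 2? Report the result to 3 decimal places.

Posterior probability ≈ 0.391

Tabulate prior·likelihood by source: [1] prior 0.05, lik 0.168, product 0.008400; [2] prior 0.26, lik 0.314, product 0.08164; [3] prior 0.32, lik 0.082, product 0.02624; [4] prior 0.37, lik 0.25, product 0.09250.
Normalizing constant = 0.20878; the posterior for Machine 2 is its product over the sum, 0.08164/0.20878 = 0.391.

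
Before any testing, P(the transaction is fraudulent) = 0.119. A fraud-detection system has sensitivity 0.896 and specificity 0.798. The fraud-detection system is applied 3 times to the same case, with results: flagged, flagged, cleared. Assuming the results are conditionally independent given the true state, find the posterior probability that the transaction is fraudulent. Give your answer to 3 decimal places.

With H the event that the transaction is fraudulent, the joint likelihood of the observed sequence is P(data|H) = 0.896·0.896·0.104 = 0.083493 and P(data|¬H) = 0.202·0.202·0.798 = 0.032562.
Bayes: P(H|data) = 0.119·0.083493 / (0.119·0.083493 + 0.881·0.032562) = 0.0099357/0.038622 = 0.2573.

Posterior P(H) ≈ 0.257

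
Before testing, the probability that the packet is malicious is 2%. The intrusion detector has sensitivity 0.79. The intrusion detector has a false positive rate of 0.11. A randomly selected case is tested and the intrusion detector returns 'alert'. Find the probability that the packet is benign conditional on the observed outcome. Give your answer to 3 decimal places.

P(¬H | E) ≈ 0.872

Let H be the event that the packet is malicious. P(H) = 0.02, so P(¬H) = 0.98. With E the 'alert' result, P(E|H) = 0.79 and P(E|¬H) = 0.11.
P(E) = 0.79·0.02 + 0.11·0.98 = 0.015800 + 0.10780 = 0.12360.
By Bayes' theorem, P(H|E) = 0.015800 / 0.12360 = 0.128. Hence P(¬H|E) = 1 − 0.128 = 0.872.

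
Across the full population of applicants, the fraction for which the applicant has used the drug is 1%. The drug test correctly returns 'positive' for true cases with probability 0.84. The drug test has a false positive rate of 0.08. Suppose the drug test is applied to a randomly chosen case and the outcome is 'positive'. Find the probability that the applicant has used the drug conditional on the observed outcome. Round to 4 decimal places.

Let H be the event that the applicant has used the drug. P(H) = 0.01, so P(¬H) = 0.99. With E the 'positive' result, P(E|H) = 0.84 and P(E|¬H) = 0.08.
P(E) = 0.84·0.01 + 0.08·0.99 = 0.0084000 + 0.079200 = 0.087600.
By Bayes' theorem, P(H|E) = 0.0084000 / 0.087600 = 0.0959.

P(H | E) ≈ 0.0959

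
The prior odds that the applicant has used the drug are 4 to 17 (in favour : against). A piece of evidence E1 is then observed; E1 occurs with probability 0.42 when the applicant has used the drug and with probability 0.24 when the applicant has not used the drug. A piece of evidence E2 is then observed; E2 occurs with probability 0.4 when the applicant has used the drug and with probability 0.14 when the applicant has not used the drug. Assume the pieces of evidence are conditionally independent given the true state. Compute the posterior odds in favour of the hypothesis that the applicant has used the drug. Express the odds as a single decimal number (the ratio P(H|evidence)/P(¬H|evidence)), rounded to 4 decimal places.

Prior odds = 4/17 = 0.23529.
Likelihood ratio for E1 = 0.42/0.24 = 1.7500.
Likelihood ratio for E2 = 0.4/0.14 = 2.8571.
Posterior odds = prior odds × LR₁ × LR₂ = 1.1765.

Posterior odds ≈ 1.1765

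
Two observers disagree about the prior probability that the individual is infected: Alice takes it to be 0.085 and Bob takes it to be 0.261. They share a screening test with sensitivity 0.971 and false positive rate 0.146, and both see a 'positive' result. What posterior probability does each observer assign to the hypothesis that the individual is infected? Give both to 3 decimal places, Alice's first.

Alice: 0.382; Bob: 0.701

The likelihood ratio for a 'positive' result is 0.971/0.146 = 6.6507.
Alice: prior odds 0.085/0.915 = 0.092896; posterior odds 0.61782; posterior probability 0.382.
Bob: prior odds 0.261/0.739 = 0.35318; posterior odds 2.3489; posterior probability 0.701.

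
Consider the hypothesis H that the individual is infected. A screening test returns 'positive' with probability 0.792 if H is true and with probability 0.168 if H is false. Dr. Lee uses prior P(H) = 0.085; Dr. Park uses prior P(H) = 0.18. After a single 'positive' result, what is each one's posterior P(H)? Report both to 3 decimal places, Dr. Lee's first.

The likelihood ratio for a 'positive' result is 0.792/0.168 = 4.7143.
Dr. Lee: prior odds 0.085/0.915 = 0.092896; posterior odds 0.43794; posterior probability 0.305.
Dr. Park: prior odds 0.18/0.82 = 0.21951; posterior odds 1.0348; posterior probability 0.509.

Dr. Lee: 0.305; Dr. Park: 0.509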